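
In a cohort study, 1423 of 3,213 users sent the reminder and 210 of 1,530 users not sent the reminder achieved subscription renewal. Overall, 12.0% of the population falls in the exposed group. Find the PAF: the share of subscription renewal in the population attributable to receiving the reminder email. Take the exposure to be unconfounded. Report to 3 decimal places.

p₁ = P(outcome | exposed) = 1423/3213 = 0.44289
p₀ = P(outcome | unexposed) = 210/1530 = 0.13725
Overall risk P(Y=1) = π·p₁ + (1−π)·p₀ = 0.12×0.44289 + 0.88×0.13725 = 0.17393.
Under exogeneity, PAF = [P(Y=1) − p₀] / P(Y=1).
PAF = (0.17393 − 0.13725) / 0.17393 ≈ 0.2109

PAF ≈ 0.211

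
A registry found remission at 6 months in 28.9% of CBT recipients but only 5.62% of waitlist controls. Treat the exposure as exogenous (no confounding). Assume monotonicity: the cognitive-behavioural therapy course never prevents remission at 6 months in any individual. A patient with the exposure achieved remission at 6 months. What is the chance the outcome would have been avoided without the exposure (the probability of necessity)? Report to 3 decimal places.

p₁ = 0.289, p₀ = 0.0562.
Under exogeneity and monotonicity, PN = (p₁ − p₀) / p₁.
PN = (0.289 − 0.0562) / 0.289 = 0.2328 / 0.289 ≈ 0.8055

PN ≈ 0.806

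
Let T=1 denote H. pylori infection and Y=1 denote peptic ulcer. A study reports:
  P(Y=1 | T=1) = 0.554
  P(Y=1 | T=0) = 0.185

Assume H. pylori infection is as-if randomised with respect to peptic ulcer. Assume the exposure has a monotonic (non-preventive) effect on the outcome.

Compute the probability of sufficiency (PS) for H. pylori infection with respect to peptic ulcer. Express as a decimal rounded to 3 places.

PS ≈ 0.453

Let p₁ = 0.554, p₀ = 0.185.
Under exogeneity and monotonicity, PS = (p₁ − p₀) / (1 − p₀).
PS = (0.554 − 0.185) / (1 − 0.185) = 0.369 / 0.815 ≈ 0.4528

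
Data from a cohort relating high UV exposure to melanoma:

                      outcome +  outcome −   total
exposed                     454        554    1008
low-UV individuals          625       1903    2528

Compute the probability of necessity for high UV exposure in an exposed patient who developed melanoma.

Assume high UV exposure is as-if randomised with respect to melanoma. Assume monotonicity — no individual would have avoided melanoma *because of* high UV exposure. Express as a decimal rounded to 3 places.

PN ≈ 0.451

p₁ = P(outcome | exposed) = 454/1008 = 0.4504
p₀ = P(outcome | unexposed) = 625/2528 = 0.24723
Under exogeneity and monotonicity, PN = (p₁ − p₀) / p₁.
PN = (0.4504 − 0.24723) / 0.4504 = 0.20317 / 0.4504 ≈ 0.4511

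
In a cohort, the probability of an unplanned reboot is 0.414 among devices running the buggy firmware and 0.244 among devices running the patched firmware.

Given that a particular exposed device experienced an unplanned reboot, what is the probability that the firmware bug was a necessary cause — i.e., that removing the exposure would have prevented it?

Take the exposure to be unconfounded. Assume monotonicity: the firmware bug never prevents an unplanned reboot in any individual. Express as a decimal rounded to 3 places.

Let p₁ = 0.414, p₀ = 0.244.
Under exogeneity and monotonicity, PN = (p₁ − p₀) / p₁.
PN = (0.414 − 0.244) / 0.414 = 0.17 / 0.414 ≈ 0.4106

PN ≈ 0.411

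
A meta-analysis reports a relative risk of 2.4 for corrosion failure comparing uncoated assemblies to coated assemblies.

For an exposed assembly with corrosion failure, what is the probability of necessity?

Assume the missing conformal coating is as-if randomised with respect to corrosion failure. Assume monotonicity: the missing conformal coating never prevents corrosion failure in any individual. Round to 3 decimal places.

PN ≈ 0.583

Under exogeneity and monotonicity, PN = (RR − 1) / RR = 1 − 1/RR.
PN = (2.4 − 1) / 2.4 = 1.4 / 2.4 ≈ 0.5833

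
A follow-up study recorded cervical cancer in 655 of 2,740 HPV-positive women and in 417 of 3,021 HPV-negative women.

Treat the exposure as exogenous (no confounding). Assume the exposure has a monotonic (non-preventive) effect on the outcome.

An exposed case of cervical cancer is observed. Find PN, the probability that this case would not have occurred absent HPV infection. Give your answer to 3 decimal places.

PN ≈ 0.423

p₁ = P(outcome | exposed) = 655/2740 = 0.23905
p₀ = P(outcome | unexposed) = 417/3021 = 0.13803
Under exogeneity and monotonicity, PN = (p₁ − p₀) / p₁.
PN = (0.23905 − 0.13803) / 0.23905 = 0.10102 / 0.23905 ≈ 0.4226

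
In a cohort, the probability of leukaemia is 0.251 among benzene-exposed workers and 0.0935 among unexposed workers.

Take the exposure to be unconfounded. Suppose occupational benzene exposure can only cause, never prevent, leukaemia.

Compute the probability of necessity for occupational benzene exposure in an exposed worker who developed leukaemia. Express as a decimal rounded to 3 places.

PN ≈ 0.627

Let p₁ = 0.251, p₀ = 0.0935.
Under exogeneity and monotonicity, PN = (p₁ − p₀) / p₁.
PN = (0.251 − 0.0935) / 0.251 = 0.1575 / 0.251 ≈ 0.6275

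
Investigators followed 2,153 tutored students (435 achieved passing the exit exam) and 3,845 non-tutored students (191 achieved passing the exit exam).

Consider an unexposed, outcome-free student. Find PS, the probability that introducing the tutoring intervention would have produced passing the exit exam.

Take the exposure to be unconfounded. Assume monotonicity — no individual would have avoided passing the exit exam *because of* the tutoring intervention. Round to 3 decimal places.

p₁ = P(outcome | exposed) = 435/2153 = 0.20204
p₀ = P(outcome | unexposed) = 191/3845 = 0.049675
Under exogeneity and monotonicity, PS = (p₁ − p₀) / (1 − p₀).
PS = (0.20204 − 0.049675) / (1 − 0.049675) = 0.15237 / 0.95033 ≈ 0.1603

PS ≈ 0.160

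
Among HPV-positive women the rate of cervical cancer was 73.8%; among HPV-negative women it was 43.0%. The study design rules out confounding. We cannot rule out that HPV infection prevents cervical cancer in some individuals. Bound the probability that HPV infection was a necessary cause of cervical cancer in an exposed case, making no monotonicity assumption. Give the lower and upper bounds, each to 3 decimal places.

0.417 ≤ PN ≤ 0.772

p₁ = 0.738, p₀ = 0.43.
Under exogeneity alone the bounds on PN are max{0,(p₁−p₀)/p₁} ≤ PN ≤ min{1,(1−p₀)/p₁}.
  lower = (p₁ − p₀)/p₁ = 0.308 / 0.738 ≈ 0.4173
  upper = min{1, (1 − p₀)/p₁} = 0.57 / 0.738 ≈ 0.7724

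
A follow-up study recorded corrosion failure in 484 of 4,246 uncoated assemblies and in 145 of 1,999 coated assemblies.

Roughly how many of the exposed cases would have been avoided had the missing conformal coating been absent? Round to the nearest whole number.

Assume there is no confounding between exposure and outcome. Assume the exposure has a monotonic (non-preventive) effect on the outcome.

p₁ = P(outcome | exposed) = 484/4246 = 0.11399
p₀ = P(outcome | unexposed) = 145/1999 = 0.072536
PN = (p₁ − p₀)/p₁ = (0.11399 − 0.072536) / 0.11399 ≈ 0.36366.
Attributable cases ≈ PN × (exposed cases) = 0.36366 × 484 ≈ 176.01.

about 176 cases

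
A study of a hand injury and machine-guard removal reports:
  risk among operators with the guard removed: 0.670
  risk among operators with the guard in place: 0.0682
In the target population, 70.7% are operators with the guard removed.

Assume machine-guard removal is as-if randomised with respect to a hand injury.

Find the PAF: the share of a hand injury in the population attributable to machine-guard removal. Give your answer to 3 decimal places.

Let p₁ = 0.67, p₀ = 0.0682.
Overall risk P(Y=1) = π·p₁ + (1−π)·p₀ = 0.707×0.67 + 0.293×0.0682 = 0.49367.
Under exogeneity, PAF = [P(Y=1) − p₀] / P(Y=1).
PAF = (0.49367 − 0.0682) / 0.49367 ≈ 0.8619

PAF ≈ 0.862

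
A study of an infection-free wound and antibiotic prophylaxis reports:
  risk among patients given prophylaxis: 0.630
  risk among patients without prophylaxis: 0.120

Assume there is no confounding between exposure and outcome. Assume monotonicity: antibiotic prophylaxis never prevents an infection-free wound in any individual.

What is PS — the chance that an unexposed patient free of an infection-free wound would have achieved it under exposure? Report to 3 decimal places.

Let p₁ = 0.63, p₀ = 0.12.
Under exogeneity and monotonicity, PS = (p₁ − p₀) / (1 − p₀).
PS = (0.63 − 0.12) / (1 − 0.12) = 0.51 / 0.88 ≈ 0.5795

PS ≈ 0.580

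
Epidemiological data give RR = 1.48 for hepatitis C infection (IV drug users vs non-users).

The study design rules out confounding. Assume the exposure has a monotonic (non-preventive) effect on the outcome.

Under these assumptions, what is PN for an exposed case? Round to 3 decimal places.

PN ≈ 0.324

Under exogeneity and monotonicity, PN = (RR − 1) / RR = 1 − 1/RR.
PN = (1.48 − 1) / 1.48 = 0.48 / 1.48 ≈ 0.3243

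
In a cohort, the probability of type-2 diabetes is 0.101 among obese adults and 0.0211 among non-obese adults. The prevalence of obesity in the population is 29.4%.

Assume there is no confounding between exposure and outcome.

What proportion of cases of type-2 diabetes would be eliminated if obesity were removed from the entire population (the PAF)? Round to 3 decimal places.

Let p₁ = 0.101, p₀ = 0.0211.
Overall risk P(Y=1) = π·p₁ + (1−π)·p₀ = 0.294×0.101 + 0.706×0.0211 = 0.044591.
Under exogeneity, PAF = [P(Y=1) − p₀] / P(Y=1).
PAF = (0.044591 − 0.0211) / 0.044591 ≈ 0.5268

PAF ≈ 0.527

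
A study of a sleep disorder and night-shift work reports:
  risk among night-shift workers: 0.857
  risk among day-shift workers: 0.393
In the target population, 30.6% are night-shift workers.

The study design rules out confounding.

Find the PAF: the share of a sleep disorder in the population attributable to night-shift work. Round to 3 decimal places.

Let p₁ = 0.857, p₀ = 0.393.
Overall risk P(Y=1) = π·p₁ + (1−π)·p₀ = 0.306×0.857 + 0.694×0.393 = 0.53498.
Under exogeneity, PAF = [P(Y=1) − p₀] / P(Y=1).
PAF = (0.53498 − 0.393) / 0.53498 ≈ 0.2654

PAF ≈ 0.265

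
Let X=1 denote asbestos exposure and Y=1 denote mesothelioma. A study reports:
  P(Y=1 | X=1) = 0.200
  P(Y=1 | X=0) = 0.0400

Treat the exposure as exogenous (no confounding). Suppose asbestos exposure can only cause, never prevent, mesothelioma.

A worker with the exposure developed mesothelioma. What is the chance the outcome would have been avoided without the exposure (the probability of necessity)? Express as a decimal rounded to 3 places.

PN ≈ 0.800

Let p₁ = 0.2, p₀ = 0.04.
Under exogeneity and monotonicity, PN = (p₁ − p₀) / p₁.
PN = (0.2 − 0.04) / 0.2 = 0.16 / 0.2 ≈ 0.8000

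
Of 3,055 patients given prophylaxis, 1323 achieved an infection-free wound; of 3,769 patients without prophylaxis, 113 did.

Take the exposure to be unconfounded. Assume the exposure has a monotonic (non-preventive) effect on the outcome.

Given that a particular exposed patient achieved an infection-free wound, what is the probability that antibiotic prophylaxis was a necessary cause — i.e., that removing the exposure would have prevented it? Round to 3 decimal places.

p₁ = P(outcome | exposed) = 1323/3055 = 0.43306
p₀ = P(outcome | unexposed) = 113/3769 = 0.029981
Under exogeneity and monotonicity, PN = (p₁ − p₀) / p₁.
PN = (0.43306 − 0.029981) / 0.43306 = 0.40308 / 0.43306 ≈ 0.9308

PN ≈ 0.931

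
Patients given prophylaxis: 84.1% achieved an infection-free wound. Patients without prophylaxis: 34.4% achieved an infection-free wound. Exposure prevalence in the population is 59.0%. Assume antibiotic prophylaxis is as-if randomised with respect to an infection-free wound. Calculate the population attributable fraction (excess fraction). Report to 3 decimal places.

PAF ≈ 0.460

p₁ = 0.841, p₀ = 0.344.
Overall risk P(Y=1) = π·p₁ + (1−π)·p₀ = 0.59×0.841 + 0.41×0.344 = 0.63723.
Under exogeneity, PAF = [P(Y=1) − p₀] / P(Y=1).
PAF = (0.63723 − 0.344) / 0.63723 ≈ 0.4602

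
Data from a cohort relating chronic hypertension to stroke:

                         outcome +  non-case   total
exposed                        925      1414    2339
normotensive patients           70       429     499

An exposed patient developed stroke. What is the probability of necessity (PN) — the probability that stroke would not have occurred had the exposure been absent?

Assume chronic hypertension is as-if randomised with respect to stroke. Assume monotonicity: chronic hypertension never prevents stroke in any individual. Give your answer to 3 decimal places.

PN ≈ 0.645

p₁ = P(outcome | exposed) = 925/2339 = 0.39547
p₀ = P(outcome | unexposed) = 70/499 = 0.14028
Under exogeneity and monotonicity, PN = (p₁ − p₀)/p₁.
PN = (0.39547 − 0.14028) / 0.39547 ≈ 0.6453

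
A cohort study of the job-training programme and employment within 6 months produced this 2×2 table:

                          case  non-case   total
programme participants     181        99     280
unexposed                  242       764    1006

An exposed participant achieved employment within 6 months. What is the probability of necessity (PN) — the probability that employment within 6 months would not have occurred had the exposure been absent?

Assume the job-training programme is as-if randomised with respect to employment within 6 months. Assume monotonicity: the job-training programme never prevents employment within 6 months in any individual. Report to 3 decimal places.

p₁ = P(outcome | exposed) = 181/280 = 0.64643
p₀ = P(outcome | unexposed) = 242/1006 = 0.24056
Under exogeneity and monotonicity, PN = (p₁ − p₀) / p₁.
PN = (0.64643 − 0.24056) / 0.64643 = 0.40587 / 0.64643 ≈ 0.6279

PN ≈ 0.628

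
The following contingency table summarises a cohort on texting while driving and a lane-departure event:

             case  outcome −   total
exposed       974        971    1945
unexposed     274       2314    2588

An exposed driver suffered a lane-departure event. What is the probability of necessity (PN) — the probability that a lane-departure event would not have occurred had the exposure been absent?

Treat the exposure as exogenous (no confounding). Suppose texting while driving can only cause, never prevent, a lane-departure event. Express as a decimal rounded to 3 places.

PN ≈ 0.789

p₁ = P(outcome | exposed) = 974/1945 = 0.50077
p₀ = P(outcome | unexposed) = 274/2588 = 0.10587
Under exogeneity and monotonicity, PN = (p₁ − p₀)/p₁.
PN = (0.50077 − 0.10587) / 0.50077 ≈ 0.7886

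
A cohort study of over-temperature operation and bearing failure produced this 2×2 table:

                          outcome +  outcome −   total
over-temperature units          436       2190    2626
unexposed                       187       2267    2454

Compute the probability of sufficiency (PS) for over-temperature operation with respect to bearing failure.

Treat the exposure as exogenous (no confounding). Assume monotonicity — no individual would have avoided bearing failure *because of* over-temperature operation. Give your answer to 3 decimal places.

p₁ = P(outcome | exposed) = 436/2626 = 0.16603
p₀ = P(outcome | unexposed) = 187/2454 = 0.076202
Under exogeneity and monotonicity, PS = (p₁ − p₀)/(1 − p₀).
PS = (0.16603 − 0.076202) / 0.9238 ≈ 0.0972

PS ≈ 0.097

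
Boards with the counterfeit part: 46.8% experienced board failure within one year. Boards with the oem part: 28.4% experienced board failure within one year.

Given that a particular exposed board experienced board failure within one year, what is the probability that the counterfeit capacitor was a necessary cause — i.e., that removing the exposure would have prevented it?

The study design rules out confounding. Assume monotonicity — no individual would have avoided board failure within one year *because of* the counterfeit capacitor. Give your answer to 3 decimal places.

PN ≈ 0.393

p₁ = 0.468, p₀ = 0.284.
Under exogeneity and monotonicity, PN = (p₁ − p₀) / p₁.
PN = (0.468 − 0.284) / 0.468 = 0.184 / 0.468 ≈ 0.3932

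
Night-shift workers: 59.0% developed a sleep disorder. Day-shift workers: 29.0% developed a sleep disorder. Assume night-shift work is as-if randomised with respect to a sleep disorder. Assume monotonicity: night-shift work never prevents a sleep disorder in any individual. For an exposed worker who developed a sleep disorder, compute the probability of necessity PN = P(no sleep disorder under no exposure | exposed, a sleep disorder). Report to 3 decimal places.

PN ≈ 0.508

p₁ = 0.59, p₀ = 0.29.
Under exogeneity and monotonicity, PN = (p₁ − p₀) / p₁.
PN = (0.59 − 0.29) / 0.59 = 0.3 / 0.59 ≈ 0.5085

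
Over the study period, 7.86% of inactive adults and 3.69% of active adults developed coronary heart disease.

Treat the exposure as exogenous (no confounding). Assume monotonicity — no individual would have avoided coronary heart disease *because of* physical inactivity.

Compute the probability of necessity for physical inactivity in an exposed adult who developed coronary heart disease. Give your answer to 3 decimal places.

p₁ = 0.0786, p₀ = 0.0369.
Under exogeneity and monotonicity, PN = (p₁ − p₀) / p₁.
PN = (0.0786 − 0.0369) / 0.0786 = 0.0417 / 0.0786 ≈ 0.5305

PN ≈ 0.531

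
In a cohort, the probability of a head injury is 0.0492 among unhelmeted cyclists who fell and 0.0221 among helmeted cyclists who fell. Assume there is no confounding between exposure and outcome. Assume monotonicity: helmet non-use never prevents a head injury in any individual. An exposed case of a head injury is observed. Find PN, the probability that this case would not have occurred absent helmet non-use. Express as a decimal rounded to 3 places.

Let p₁ = 0.0492, p₀ = 0.0221.
Under exogeneity and monotonicity, PN = (p₁ − p₀) / p₁.
PN = (0.0492 − 0.0221) / 0.0492 = 0.0271 / 0.0492 ≈ 0.5508

PN ≈ 0.551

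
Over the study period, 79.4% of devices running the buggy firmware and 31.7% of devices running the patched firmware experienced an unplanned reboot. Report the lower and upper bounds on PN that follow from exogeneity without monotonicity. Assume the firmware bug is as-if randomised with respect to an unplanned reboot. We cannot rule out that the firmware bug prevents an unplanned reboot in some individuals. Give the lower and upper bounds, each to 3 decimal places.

p₁ = 0.794, p₀ = 0.317.
Under exogeneity alone the bounds on PN are max{0,(p₁−p₀)/p₁} ≤ PN ≤ min{1,(1−p₀)/p₁}.
  lower = (p₁ − p₀)/p₁ = 0.477 / 0.794 ≈ 0.6008
  upper = min{1, (1 − p₀)/p₁} = 0.683 / 0.794 ≈ 0.8602

0.601 ≤ PN ≤ 0.860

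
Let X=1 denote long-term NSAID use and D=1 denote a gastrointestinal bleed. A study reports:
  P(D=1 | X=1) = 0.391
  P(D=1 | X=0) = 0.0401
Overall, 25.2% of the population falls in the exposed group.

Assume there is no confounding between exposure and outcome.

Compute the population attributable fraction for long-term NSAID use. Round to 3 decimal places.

Let p₁ = 0.391, p₀ = 0.0401.
Overall risk P(Y=1) = π·p₁ + (1−π)·p₀ = 0.252×0.391 + 0.748×0.0401 = 0.12853.
Under exogeneity, PAF = [P(Y=1) − p₀] / P(Y=1).
PAF = (0.12853 − 0.0401) / 0.12853 ≈ 0.6880

PAF ≈ 0.688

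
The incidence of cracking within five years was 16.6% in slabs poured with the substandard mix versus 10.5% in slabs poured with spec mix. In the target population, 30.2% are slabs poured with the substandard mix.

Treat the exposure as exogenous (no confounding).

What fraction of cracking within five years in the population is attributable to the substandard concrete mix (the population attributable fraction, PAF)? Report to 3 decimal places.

p₁ = 0.166, p₀ = 0.105.
Overall risk P(Y=1) = π·p₁ + (1−π)·p₀ = 0.302×0.166 + 0.698×0.105 = 0.12342.
Under exogeneity, PAF = [P(Y=1) − p₀] / P(Y=1).
PAF = (0.12342 − 0.105) / 0.12342 ≈ 0.1493

PAF ≈ 0.149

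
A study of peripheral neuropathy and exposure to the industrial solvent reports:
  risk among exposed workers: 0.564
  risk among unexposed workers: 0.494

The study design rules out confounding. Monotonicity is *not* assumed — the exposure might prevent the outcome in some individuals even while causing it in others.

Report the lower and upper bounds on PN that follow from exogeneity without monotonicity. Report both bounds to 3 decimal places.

0.124 ≤ PN ≤ 0.897

Let p₁ = 0.564, p₀ = 0.494.
Under exogeneity alone the bounds on PN are max{0,(p₁−p₀)/p₁} ≤ PN ≤ min{1,(1−p₀)/p₁}.
  lower = (p₁ − p₀)/p₁ = 0.07 / 0.564 ≈ 0.1241
  upper = min{1, (1 − p₀)/p₁} = 0.506 / 0.564 ≈ 0.8972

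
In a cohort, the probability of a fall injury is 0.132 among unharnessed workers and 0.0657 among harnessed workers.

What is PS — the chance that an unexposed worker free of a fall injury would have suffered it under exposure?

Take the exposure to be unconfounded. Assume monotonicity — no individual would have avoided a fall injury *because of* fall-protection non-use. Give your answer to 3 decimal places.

PS ≈ 0.071

Let p₁ = 0.132, p₀ = 0.0657.
Under exogeneity and monotonicity, PS = (p₁ − p₀) / (1 − p₀).
PS = (0.132 − 0.0657) / (1 − 0.0657) = 0.0663 / 0.9343 ≈ 0.0710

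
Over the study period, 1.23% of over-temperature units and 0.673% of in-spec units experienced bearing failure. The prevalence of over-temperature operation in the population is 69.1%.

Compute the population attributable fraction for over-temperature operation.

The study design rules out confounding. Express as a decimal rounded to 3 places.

p₁ = 0.0123, p₀ = 0.00673.
Overall risk P(Y=1) = π·p₁ + (1−π)·p₀ = 0.691×0.0123 + 0.309×0.00673 = 0.010579.
Under exogeneity, PAF = [P(Y=1) − p₀] / P(Y=1).
PAF = (0.010579 − 0.00673) / 0.010579 ≈ 0.3638

PAF ≈ 0.364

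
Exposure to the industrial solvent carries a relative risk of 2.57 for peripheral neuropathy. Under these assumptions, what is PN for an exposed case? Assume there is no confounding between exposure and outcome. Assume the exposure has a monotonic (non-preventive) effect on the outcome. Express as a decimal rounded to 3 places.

PN ≈ 0.611

Under exogeneity and monotonicity, PN = (RR − 1) / RR = 1 − 1/RR.
PN = (2.57 − 1) / 2.57 = 1.57 / 2.57 ≈ 0.6109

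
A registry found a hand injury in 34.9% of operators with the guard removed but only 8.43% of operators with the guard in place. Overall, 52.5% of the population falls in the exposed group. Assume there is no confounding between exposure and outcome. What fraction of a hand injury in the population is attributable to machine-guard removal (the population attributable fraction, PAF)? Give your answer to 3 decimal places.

PAF ≈ 0.622

p₁ = 0.349, p₀ = 0.0843.
Overall risk P(Y=1) = π·p₁ + (1−π)·p₀ = 0.525×0.349 + 0.475×0.0843 = 0.22327.
Under exogeneity, PAF = [P(Y=1) − p₀] / P(Y=1).
PAF = (0.22327 − 0.0843) / 0.22327 ≈ 0.6224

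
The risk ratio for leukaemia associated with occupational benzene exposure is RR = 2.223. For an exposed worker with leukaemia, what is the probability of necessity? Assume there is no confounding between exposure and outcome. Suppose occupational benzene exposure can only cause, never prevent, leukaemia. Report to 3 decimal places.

Under exogeneity and monotonicity, PN = (RR − 1) / RR = 1 − 1/RR.
PN = (2.223 − 1) / 2.223 = 1.223 / 2.223 ≈ 0.5502

PN ≈ 0.550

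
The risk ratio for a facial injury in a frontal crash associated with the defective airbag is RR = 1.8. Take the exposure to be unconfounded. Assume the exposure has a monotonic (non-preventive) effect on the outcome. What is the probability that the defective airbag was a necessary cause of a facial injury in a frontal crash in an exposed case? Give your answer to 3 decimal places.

PN ≈ 0.444

Under exogeneity and monotonicity, PN = (RR − 1) / RR = 1 − 1/RR.
PN = (1.8 − 1) / 1.8 = 0.8 / 1.8 ≈ 0.4444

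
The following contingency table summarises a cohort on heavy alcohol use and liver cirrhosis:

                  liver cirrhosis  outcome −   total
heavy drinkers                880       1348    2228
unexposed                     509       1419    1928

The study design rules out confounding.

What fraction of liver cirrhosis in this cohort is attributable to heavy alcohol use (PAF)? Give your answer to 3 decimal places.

p₁ = P(outcome | exposed) = 880/2228 = 0.39497
p₀ = P(outcome | unexposed) = 509/1928 = 0.264
Exposure prevalence π = 2228/4156 = 0.53609; overall risk P(Y=1) = 0.33422.
Under exogeneity, PAF = [P(Y=1) − p₀]/P(Y=1).
PAF = (0.33422 − 0.264) / 0.33422 ≈ 0.2101

PAF ≈ 0.210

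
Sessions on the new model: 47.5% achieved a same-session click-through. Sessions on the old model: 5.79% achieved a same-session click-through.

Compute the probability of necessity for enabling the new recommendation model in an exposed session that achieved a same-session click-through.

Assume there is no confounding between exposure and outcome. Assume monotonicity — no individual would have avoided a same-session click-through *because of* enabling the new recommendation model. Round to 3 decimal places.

PN ≈ 0.878

p₁ = 0.475, p₀ = 0.0579.
Under exogeneity and monotonicity, PN = (p₁ − p₀) / p₁.
PN = (0.475 − 0.0579) / 0.475 = 0.4171 / 0.475 ≈ 0.8781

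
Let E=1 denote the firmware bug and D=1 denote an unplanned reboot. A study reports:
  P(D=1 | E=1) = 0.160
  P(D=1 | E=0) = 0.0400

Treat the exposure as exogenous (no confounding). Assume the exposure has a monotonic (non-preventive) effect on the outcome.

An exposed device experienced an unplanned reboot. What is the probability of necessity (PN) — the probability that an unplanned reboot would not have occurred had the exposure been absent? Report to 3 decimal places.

PN ≈ 0.750

Let p₁ = 0.16, p₀ = 0.04.
Under exogeneity and monotonicity, PN = (p₁ − p₀) / p₁.
PN = (0.16 − 0.04) / 0.16 = 0.12 / 0.16 ≈ 0.7500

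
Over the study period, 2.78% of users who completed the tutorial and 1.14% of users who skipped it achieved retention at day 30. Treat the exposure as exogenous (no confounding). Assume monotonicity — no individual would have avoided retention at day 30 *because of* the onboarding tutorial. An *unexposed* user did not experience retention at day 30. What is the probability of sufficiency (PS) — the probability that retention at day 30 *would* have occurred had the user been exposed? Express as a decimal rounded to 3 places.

PS ≈ 0.017

p₁ = 0.0278, p₀ = 0.0114.
Under exogeneity and monotonicity, PS = (p₁ − p₀) / (1 − p₀).
PS = (0.0278 − 0.0114) / (1 − 0.0114) = 0.0164 / 0.9886 ≈ 0.0166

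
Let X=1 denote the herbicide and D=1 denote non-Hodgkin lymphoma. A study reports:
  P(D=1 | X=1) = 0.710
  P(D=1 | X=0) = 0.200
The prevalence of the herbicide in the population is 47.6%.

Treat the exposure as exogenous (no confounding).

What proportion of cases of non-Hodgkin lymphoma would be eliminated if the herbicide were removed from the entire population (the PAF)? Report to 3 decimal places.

Let p₁ = 0.71, p₀ = 0.2.
Overall risk P(Y=1) = π·p₁ + (1−π)·p₀ = 0.476×0.71 + 0.524×0.2 = 0.44276.
Under exogeneity, PAF = [P(Y=1) − p₀] / P(Y=1).
PAF = (0.44276 − 0.2) / 0.44276 ≈ 0.5483

PAF ≈ 0.548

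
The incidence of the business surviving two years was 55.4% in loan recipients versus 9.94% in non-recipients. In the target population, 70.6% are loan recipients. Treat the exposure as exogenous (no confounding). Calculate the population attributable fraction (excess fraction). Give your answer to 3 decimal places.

PAF ≈ 0.764

p₁ = 0.554, p₀ = 0.0994.
Overall risk P(Y=1) = π·p₁ + (1−π)·p₀ = 0.706×0.554 + 0.294×0.0994 = 0.42035.
Under exogeneity, PAF = [P(Y=1) − p₀] / P(Y=1).
PAF = (0.42035 − 0.0994) / 0.42035 ≈ 0.7635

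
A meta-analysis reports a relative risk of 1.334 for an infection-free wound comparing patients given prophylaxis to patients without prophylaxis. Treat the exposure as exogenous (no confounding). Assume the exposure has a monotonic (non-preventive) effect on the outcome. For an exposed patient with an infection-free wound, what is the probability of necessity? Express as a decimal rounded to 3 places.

Under exogeneity and monotonicity, PN = (RR − 1) / RR = 1 − 1/RR.
PN = (1.334 − 1) / 1.334 = 0.334 / 1.334 ≈ 0.2504

PN ≈ 0.250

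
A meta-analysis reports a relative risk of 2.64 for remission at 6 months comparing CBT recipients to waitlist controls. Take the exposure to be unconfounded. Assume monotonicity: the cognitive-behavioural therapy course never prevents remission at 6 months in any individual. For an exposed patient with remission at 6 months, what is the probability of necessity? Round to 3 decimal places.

Under exogeneity and monotonicity, PN = (RR − 1) / RR = 1 − 1/RR.
PN = (2.64 − 1) / 2.64 = 1.64 / 2.64 ≈ 0.6212

PN ≈ 0.621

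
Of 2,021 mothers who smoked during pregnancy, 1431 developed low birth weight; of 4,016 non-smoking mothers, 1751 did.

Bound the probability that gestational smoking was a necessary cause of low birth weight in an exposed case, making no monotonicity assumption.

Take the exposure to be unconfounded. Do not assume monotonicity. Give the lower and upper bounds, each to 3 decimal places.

0.384 ≤ PN ≤ 0.797

p₁ = P(outcome | exposed) = 1431/2021 = 0.70807
p₀ = P(outcome | unexposed) = 1751/4016 = 0.43601
Under exogeneity alone the bounds on PN are max{0,(p₁−p₀)/p₁} ≤ PN ≤ min{1,(1−p₀)/p₁}.
  lower = (p₁ − p₀)/p₁ = 0.27206 / 0.70807 ≈ 0.3842
  upper = min{1, (1 − p₀)/p₁} = 0.56399 / 0.70807 ≈ 0.7965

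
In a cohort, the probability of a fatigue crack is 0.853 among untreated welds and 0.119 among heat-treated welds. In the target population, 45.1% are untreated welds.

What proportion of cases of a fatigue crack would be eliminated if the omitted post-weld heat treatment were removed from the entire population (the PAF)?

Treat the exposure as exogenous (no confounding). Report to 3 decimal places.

Let p₁ = 0.853, p₀ = 0.119.
Overall risk P(Y=1) = π·p₁ + (1−π)·p₀ = 0.451×0.853 + 0.549×0.119 = 0.45003.
Under exogeneity, PAF = [P(Y=1) − p₀] / P(Y=1).
PAF = (0.45003 − 0.119) / 0.45003 ≈ 0.7356

PAF ≈ 0.736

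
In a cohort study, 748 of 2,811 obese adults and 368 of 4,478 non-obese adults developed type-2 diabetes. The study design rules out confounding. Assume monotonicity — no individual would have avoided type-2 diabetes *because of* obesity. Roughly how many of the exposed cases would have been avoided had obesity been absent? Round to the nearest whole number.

about 517 cases

p₁ = P(outcome | exposed) = 748/2811 = 0.2661
p₀ = P(outcome | unexposed) = 368/4478 = 0.08218
PN = (p₁ − p₀)/p₁ = (0.2661 − 0.08218) / 0.2661 ≈ 0.69117.
Attributable cases ≈ PN × (exposed cases) = 0.69117 × 748 ≈ 516.99.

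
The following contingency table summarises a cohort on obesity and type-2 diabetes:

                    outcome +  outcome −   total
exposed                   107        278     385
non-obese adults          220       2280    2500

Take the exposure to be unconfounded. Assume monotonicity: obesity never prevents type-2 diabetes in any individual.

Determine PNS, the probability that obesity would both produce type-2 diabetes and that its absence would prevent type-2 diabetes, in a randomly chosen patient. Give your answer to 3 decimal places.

PNS ≈ 0.190

p₁ = P(outcome | exposed) = 107/385 = 0.27792
p₀ = P(outcome | unexposed) = 220/2500 = 0.088
Under exogeneity and monotonicity, PNS = p₁ − p₀.
PNS = 0.27792 − 0.088 = 0.18992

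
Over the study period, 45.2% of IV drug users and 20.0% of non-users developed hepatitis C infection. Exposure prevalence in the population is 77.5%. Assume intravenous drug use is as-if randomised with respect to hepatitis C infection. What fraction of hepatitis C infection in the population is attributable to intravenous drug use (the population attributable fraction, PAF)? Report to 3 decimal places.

p₁ = 0.452, p₀ = 0.2.
Overall risk P(Y=1) = π·p₁ + (1−π)·p₀ = 0.775×0.452 + 0.225×0.2 = 0.3953.
Under exogeneity, PAF = [P(Y=1) − p₀] / P(Y=1).
PAF = (0.3953 − 0.2) / 0.3953 ≈ 0.4941

PAF ≈ 0.494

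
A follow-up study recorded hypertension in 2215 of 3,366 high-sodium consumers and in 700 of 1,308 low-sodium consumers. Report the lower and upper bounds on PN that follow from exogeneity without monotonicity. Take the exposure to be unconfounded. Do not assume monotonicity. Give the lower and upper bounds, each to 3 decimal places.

0.187 ≤ PN ≤ 0.706

p₁ = P(outcome | exposed) = 2215/3366 = 0.65805
p₀ = P(outcome | unexposed) = 700/1308 = 0.53517
Under exogeneity alone the bounds on PN are max{0,(p₁−p₀)/p₁} ≤ PN ≤ min{1,(1−p₀)/p₁}.
  lower = (p₁ − p₀)/p₁ = 0.12288 / 0.65805 ≈ 0.1867
  upper = min{1, (1 − p₀)/p₁} = 0.46483 / 0.65805 ≈ 0.7064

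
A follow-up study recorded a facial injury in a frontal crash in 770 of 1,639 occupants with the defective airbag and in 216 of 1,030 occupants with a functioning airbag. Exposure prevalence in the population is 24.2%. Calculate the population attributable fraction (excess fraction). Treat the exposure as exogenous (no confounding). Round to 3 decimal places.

PAF ≈ 0.231

p₁ = P(outcome | exposed) = 770/1639 = 0.4698
p₀ = P(outcome | unexposed) = 216/1030 = 0.20971
Overall risk P(Y=1) = π·p₁ + (1−π)·p₀ = 0.242×0.4698 + 0.758×0.20971 = 0.27265.
Under exogeneity, PAF = [P(Y=1) − p₀] / P(Y=1).
PAF = (0.27265 − 0.20971) / 0.27265 ≈ 0.2309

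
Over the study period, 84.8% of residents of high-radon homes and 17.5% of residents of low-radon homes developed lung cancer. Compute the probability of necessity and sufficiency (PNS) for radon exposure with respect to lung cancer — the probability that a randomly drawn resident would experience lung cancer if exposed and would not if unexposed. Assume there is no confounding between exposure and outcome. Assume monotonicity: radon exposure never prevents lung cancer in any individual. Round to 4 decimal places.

PNS ≈ 0.6730

p₁ = 0.848, p₀ = 0.175.
Under exogeneity and monotonicity, PNS = p₁ − p₀.
PNS = 0.848 − 0.175 = 0.673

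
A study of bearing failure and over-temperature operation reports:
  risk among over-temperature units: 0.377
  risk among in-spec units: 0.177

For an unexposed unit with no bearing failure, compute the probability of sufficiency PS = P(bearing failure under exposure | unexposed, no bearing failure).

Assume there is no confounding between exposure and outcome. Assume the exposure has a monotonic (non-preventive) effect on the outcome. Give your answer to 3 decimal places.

PS ≈ 0.243

Let p₁ = 0.377, p₀ = 0.177.
Under exogeneity and monotonicity, PS = (p₁ − p₀) / (1 − p₀).
PS = (0.377 − 0.177) / (1 − 0.177) = 0.2 / 0.823 ≈ 0.2430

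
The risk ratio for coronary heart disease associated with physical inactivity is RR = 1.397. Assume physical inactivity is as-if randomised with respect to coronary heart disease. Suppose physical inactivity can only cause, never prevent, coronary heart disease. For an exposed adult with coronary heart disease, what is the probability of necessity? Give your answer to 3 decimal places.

PN ≈ 0.284

Under exogeneity and monotonicity, PN = (RR − 1) / RR = 1 − 1/RR.
PN = (1.397 − 1) / 1.397 = 0.397 / 1.397 ≈ 0.2842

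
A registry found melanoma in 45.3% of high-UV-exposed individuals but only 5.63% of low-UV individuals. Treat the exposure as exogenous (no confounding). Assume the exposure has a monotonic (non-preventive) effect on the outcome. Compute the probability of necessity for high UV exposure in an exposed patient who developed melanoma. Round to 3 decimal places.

p₁ = 0.453, p₀ = 0.0563.
Under exogeneity and monotonicity, PN = (p₁ − p₀) / p₁.
PN = (0.453 − 0.0563) / 0.453 = 0.3967 / 0.453 ≈ 0.8757

PN ≈ 0.876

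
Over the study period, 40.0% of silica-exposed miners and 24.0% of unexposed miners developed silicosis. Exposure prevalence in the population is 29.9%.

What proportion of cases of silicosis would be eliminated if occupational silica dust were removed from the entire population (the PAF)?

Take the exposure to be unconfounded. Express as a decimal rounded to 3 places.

PAF ≈ 0.166

p₁ = 0.4, p₀ = 0.24.
Overall risk P(Y=1) = π·p₁ + (1−π)·p₀ = 0.299×0.4 + 0.701×0.24 = 0.28784.
Under exogeneity, PAF = [P(Y=1) − p₀] / P(Y=1).
PAF = (0.28784 − 0.24) / 0.28784 ≈ 0.1662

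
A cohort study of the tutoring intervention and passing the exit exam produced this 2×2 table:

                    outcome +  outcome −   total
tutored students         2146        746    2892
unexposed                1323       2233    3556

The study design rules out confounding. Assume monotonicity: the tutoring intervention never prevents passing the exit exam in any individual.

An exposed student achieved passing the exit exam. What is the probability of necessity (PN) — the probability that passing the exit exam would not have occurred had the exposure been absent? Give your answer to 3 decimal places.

PN ≈ 0.499

p₁ = P(outcome | exposed) = 2146/2892 = 0.74205
p₀ = P(outcome | unexposed) = 1323/3556 = 0.37205
Under exogeneity and monotonicity, PN = (p₁ − p₀) / p₁.
PN = (0.74205 − 0.37205) / 0.74205 = 0.37 / 0.74205 ≈ 0.4986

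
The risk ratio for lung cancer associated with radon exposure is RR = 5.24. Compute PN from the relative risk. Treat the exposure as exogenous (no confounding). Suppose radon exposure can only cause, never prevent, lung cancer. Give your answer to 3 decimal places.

Under exogeneity and monotonicity, PN = (RR − 1) / RR = 1 − 1/RR.
PN = (5.24 − 1) / 5.24 = 4.24 / 5.24 ≈ 0.8092

PN ≈ 0.809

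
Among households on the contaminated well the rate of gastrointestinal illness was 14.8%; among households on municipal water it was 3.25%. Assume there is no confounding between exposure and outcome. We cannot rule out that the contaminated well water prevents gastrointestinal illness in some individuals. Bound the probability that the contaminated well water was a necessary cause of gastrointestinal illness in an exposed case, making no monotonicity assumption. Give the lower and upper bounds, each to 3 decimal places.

0.780 ≤ PN ≤ 1.000

p₁ = 0.148, p₀ = 0.0325.
Under exogeneity alone the bounds on PN are max{0,(p₁−p₀)/p₁} ≤ PN ≤ min{1,(1−p₀)/p₁}.
  lower = (p₁ − p₀)/p₁ = 0.1155 / 0.148 ≈ 0.7804
  upper = min{1, (1 − p₀)/p₁} = 0.9675 / 0.148 ≈ 6.5372 → capped at 1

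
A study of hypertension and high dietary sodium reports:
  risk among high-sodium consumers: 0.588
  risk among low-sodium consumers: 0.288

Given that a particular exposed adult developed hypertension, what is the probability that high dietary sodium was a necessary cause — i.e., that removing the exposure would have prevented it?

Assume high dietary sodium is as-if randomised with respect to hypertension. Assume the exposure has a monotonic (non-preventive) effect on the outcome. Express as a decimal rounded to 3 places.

PN ≈ 0.510

Let p₁ = 0.588, p₀ = 0.288.
Under exogeneity and monotonicity, PN = (p₁ − p₀) / p₁.
PN = (0.588 − 0.288) / 0.588 = 0.3 / 0.588 ≈ 0.5102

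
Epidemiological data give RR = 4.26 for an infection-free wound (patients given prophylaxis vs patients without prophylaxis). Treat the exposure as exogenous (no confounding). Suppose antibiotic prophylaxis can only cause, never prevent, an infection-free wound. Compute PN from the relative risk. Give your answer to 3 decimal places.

PN ≈ 0.765

Under exogeneity and monotonicity, PN = (RR − 1) / RR = 1 − 1/RR.
PN = (4.26 − 1) / 4.26 = 3.26 / 4.26 ≈ 0.7653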